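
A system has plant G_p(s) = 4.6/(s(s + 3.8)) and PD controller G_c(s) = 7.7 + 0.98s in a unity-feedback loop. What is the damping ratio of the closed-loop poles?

ζ = 0.698

Forward path: (7.7 + 0.98s)·4.6/(s(s+3.8)). The closed-loop characteristic equation is s² + (3.8 + 4.6·0.98)s + 4.6·7.7 = 0.
That is s² + 8.308s + 35.42 = 0, so ω_n = 5.951 rad/s and ζ = 8.308/(2·5.951) = 0.698.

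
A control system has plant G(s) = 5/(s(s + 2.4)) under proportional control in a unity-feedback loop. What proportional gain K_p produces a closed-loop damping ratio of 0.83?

K_p = 0.418

Closed-loop characteristic equation: s² + 2.4s + K_p·5 = 0.
So ω_n = √(5K_p) and 2ζω_n = 2.4, giving ζ = 2.4/(2√(5K_p)).
Setting ζ = 0.83: √(5K_p) = 2.4/(2·0.83) = 1.446, so K_p = 2.09/5 = 0.418.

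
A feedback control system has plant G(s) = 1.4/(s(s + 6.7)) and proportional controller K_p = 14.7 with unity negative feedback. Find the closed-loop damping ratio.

ζ = 0.738

With unity feedback the closed-loop characteristic equation is s² + 6.7s + 14.7·1.4 = s² + 6.7s + 20.58 = 0.
So ω_n² = 20.58 ⇒ ω_n = 4.537 rad/s, and ζ = 6.7/(2ω_n) = 0.738.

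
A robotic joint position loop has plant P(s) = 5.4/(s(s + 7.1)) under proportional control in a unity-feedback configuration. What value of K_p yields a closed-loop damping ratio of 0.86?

K_p = 3.16

Closed-loop characteristic equation: s² + 7.1s + K_p·5.4 = 0.
So ω_n = √(5.4K_p) and 2ζω_n = 7.1, giving ζ = 7.1/(2√(5.4K_p)).
Setting ζ = 0.86: √(5.4K_p) = 7.1/(2·0.86) = 4.128, so K_p = 17.04/5.4 = 3.16.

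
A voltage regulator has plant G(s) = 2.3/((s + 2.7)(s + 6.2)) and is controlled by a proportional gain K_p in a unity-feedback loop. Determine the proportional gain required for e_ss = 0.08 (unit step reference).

K_p = 83.7

The loop is type 0, so e_ss(step) = 1/(1 + K_pos) with K_pos = K_p·G(0).
G(0) = 0.1374. Require 1/(1 + K_p·0.1374) = 0.08, so 1 + 0.1374·K_p = 12.5.
K_p = (12.5 − 1)/0.1374 = 83.7.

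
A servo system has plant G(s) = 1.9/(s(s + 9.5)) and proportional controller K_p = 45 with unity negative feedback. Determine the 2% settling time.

T_s ≈ 0.842 s

From 1 + K_pG(s) = 0: s² + 9.5s + 85.5 = 0 ⇒ ω_n = 9.247, ζ = 0.5137.
2% settling time T_s ≈ 4/(ζω_n) = 4/4.75 = 0.842 s.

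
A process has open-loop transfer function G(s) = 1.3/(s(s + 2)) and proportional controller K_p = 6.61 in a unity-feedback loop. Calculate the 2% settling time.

T_s ≈ 4 s

The closed-loop denominator s² + 2s + 8.593 gives ω_n = √8.593 = 2.931 and ζ = 2/(2ω_n) = 0.3411.
2% settling time T_s ≈ 4/(ζω_n) = 4/1 = 4 s.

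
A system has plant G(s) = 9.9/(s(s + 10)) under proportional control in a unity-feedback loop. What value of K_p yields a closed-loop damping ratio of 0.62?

Closed-loop characteristic equation: s² + 10s + K_p·9.9 = 0.
So ω_n = √(9.9K_p) and 2ζω_n = 10, giving ζ = 10/(2√(9.9K_p)).
Setting ζ = 0.62: √(9.9K_p) = 10/(2·0.62) = 8.065, so K_p = 65.04/9.9 = 6.57.

K_p = 6.57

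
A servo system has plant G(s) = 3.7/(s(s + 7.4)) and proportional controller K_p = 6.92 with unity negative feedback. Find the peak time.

The closed-loop denominator s² + 7.4s + 25.6 gives ω_n = √25.6 = 5.06 and ζ = 7.4/(2ω_n) = 0.7312.
Damped frequency ω_d = ω_n√(1−ζ²) = 3.452 rad/s, so peak time T_p = π/ω_d = 0.91 s.

T_p = 0.91 s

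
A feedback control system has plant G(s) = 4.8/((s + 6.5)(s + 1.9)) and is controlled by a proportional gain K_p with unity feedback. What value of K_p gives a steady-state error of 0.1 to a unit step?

K_p = 23.2

The loop is type 0, so e_ss(step) = 1/(1 + K_pos) with K_pos = K_p·G(0).
G(0) = 0.3887. Require 1/(1 + K_p·0.3887) = 0.1, so 1 + 0.3887·K_p = 10.
K_p = (10 − 1)/0.3887 = 23.2.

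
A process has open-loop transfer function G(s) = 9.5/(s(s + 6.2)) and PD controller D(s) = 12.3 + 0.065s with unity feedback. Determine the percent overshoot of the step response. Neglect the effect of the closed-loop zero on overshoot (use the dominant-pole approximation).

Forward path: (12.3 + 0.065s)·9.5/(s(s+6.2)). The closed-loop characteristic equation is s² + (6.2 + 9.5·0.065)s + 9.5·12.3 = 0.
That is s² + 6.817s + 116.9 = 0, so ω_n = 10.81 rad/s and ζ = 6.817/(2·10.81) = 0.3153.
%OS = 100·exp(−πζ/√(1−ζ²)) = 35.2%.

35.2%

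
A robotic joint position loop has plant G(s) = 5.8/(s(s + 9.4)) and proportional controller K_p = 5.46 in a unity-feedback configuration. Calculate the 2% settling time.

T_s ≈ 0.851 s

The closed-loop denominator s² + 9.4s + 31.67 gives ω_n = √31.67 = 5.627 and ζ = 9.4/(2ω_n) = 0.8352.
2% settling time T_s ≈ 4/(ζω_n) = 4/4.7 = 0.851 s.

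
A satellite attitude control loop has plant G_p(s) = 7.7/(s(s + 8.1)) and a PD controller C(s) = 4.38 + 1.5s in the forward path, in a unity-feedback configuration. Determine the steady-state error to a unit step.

The open loop C(s)G_p(s) has a pole at the origin (type 1), so the static position error constant is infinite and e_ss = 1/(1+∞) = 0.

0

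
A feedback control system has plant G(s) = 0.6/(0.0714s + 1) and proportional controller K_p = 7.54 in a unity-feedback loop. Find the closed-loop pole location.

s = -77.37

Closed loop: T(s) = K_p·G/(1+K_p·G) = 4.524/(0.0714s + 1 + 4.524), with pole at s = −(1 + 4.524)/0.0714 = −77.37.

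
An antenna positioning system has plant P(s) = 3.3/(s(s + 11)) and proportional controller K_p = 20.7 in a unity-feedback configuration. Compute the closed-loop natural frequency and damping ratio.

The closed-loop denominator is s(s+11) + 20.7·3.3 = s² + 11s + 68.31.
Matching s² + 2ζω_n s + ω_n²: ω_n = √68.31 = 8.265 rad/s and 2ζω_n = 11, so ζ = 11/(2·8.265) = 0.665.

ω_n = 8.26 rad/s, ζ = 0.665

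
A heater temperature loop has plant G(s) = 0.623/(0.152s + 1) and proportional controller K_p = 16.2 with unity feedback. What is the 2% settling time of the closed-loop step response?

T_s ≈ 0.0548 s

Closed loop: T(s) = K_p·G/(1+K_p·G) = 10.09/(0.152s + 1 + 10.09), with pole at s = −(1 + 10.09)/0.152 = −72.98.
τ = 1/72.98 = 0.0137 s, so 2% settling time ≈ 4τ = 0.0548 s.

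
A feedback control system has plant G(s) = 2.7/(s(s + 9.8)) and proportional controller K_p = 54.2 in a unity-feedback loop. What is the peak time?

T_p = 0.284 s

The closed-loop denominator s² + 9.8s + 146.3 gives ω_n = √146.3 = 12.1 and ζ = 9.8/(2ω_n) = 0.4051.
Damped frequency ω_d = ω_n√(1−ζ²) = 11.06 rad/s, so peak time T_p = π/ω_d = 0.284 s.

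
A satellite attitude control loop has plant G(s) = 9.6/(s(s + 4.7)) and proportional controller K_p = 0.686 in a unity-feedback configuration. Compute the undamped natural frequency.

ω_n = 2.57 rad/s

With unity feedback the closed-loop characteristic equation is s² + 4.7s + 0.686·9.6 = s² + 4.7s + 6.586 = 0.
Matching s² + 2ζω_n s + ω_n²: ω_n = √6.586 = 2.566 rad/s and 2ζω_n = 4.7, so ζ = 4.7/(2·2.566) = 0.916.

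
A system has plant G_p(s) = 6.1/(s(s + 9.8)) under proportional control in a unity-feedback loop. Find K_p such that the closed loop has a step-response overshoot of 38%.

From %OS = 100·exp(−πζ/√(1−ζ²)) = 38%, ζ = −ln(0.38)/√(π²+ln²(0.38)) = 0.2943.
Characteristic equation s² + 9.8s + 6.1K_p = 0 gives ζ = 9.8/(2√(6.1K_p)).
Setting ζ = 0.2943: √(6.1K_p) = 9.8/(2·0.2943) = 16.65, so K_p = 277.1/6.1 = 45.4.

K_p = 45.4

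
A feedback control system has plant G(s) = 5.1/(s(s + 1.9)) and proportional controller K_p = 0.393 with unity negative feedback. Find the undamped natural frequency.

ω_n = 1.42 rad/s

With unity feedback the closed-loop characteristic equation is s² + 1.9s + 0.393·5.1 = s² + 1.9s + 2.004 = 0.
So ω_n² = 2.004 ⇒ ω_n = 1.416 rad/s, and ζ = 1.9/(2ω_n) = 0.671.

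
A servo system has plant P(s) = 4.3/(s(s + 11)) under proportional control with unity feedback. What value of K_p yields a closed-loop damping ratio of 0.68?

K_p = 15.2

Closed-loop characteristic equation: s² + 11s + K_p·4.3 = 0.
So ω_n = √(4.3K_p) and 2ζω_n = 11, giving ζ = 11/(2√(4.3K_p)).
Setting ζ = 0.68: √(4.3K_p) = 11/(2·0.68) = 8.088, so K_p = 65.42/4.3 = 15.2.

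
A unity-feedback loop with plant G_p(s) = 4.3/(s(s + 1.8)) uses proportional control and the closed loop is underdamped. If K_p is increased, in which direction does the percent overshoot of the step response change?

ζ = 1.8/(2√(4.3K_p)) decreases as K_p grows; lower damping means more overshoot.

increase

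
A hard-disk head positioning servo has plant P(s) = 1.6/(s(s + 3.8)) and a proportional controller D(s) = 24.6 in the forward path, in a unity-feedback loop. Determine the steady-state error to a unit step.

The open loop D(s)P(s) has a pole at the origin (type 1), so the static position error constant is infinite and e_ss = 1/(1+∞) = 0.

0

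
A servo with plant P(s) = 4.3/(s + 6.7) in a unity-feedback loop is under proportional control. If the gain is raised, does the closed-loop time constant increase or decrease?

decrease

Closed-loop pole is at s = −(6.7+K_p·4.3); larger K_p moves it further left, so τ = 1/(6.7+K_p·4.3) decreases.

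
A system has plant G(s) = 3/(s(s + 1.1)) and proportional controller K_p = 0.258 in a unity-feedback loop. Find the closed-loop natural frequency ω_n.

With unity feedback the closed-loop characteristic equation is s² + 1.1s + 0.258·3 = s² + 1.1s + 0.774 = 0.
Matching s² + 2ζω_n s + ω_n²: ω_n = √0.774 = 0.8798 rad/s and 2ζω_n = 1.1, so ζ = 1.1/(2·0.8798) = 0.625.

ω_n = 0.88 rad/s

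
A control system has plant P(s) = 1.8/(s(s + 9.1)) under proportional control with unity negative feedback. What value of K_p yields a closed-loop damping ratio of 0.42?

K_p = 65.2

Closed-loop characteristic equation: s² + 9.1s + K_p·1.8 = 0.
So ω_n = √(1.8K_p) and 2ζω_n = 9.1, giving ζ = 9.1/(2√(1.8K_p)).
Setting ζ = 0.42: √(1.8K_p) = 9.1/(2·0.42) = 10.83, so K_p = 117.4/1.8 = 65.2.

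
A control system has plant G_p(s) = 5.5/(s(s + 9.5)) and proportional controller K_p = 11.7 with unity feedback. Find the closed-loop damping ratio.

1 + K_p·G_p(s) = 0 gives s² + 9.5s + 64.35 = 0.
Matching s² + 2ζω_n s + ω_n²: ω_n = √64.35 = 8.022 rad/s and 2ζω_n = 9.5, so ζ = 9.5/(2·8.022) = 0.592.

ζ = 0.592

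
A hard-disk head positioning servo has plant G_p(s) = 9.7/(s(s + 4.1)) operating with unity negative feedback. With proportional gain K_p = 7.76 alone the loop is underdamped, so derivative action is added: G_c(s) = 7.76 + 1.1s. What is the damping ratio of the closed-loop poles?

Forward path: (7.76 + 1.1s)·9.7/(s(s+4.1)). The closed-loop characteristic equation is s² + (4.1 + 9.7·1.1)s + 9.7·7.76 = 0.
That is s² + 14.77s + 75.27 = 0, so ω_n = 8.676 rad/s and ζ = 14.77/(2·8.676) = 0.8512.

ζ = 0.851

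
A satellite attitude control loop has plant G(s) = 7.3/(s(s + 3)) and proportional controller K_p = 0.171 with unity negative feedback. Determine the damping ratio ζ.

ζ = 1.34

The closed-loop denominator is s(s+3) + 0.171·7.3 = s² + 3s + 1.248.
So ω_n² = 1.248 ⇒ ω_n = 1.117 rad/s, and ζ = 3/(2ω_n) = 1.34.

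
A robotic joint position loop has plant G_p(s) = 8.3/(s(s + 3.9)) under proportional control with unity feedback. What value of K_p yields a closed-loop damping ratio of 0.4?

Closed-loop characteristic equation: s² + 3.9s + K_p·8.3 = 0.
So ω_n = √(8.3K_p) and 2ζω_n = 3.9, giving ζ = 3.9/(2√(8.3K_p)).
Setting ζ = 0.4: √(8.3K_p) = 3.9/(2·0.4) = 4.875, so K_p = 23.77/8.3 = 2.86.

K_p = 2.86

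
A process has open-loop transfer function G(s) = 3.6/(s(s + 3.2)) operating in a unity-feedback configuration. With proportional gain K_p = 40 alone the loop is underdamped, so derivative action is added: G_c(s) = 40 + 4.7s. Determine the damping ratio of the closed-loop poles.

ζ = 0.838

Forward path: (40 + 4.7s)·3.6/(s(s+3.2)). The closed-loop characteristic equation is s² + (3.2 + 3.6·4.7)s + 3.6·40 = 0.
That is s² + 20.12s + 144 = 0, so ω_n = 12 rad/s and ζ = 20.12/(2·12) = 0.8383.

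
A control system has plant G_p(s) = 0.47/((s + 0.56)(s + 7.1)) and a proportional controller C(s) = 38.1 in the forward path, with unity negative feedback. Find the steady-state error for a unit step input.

0.182

The loop is type 0. Static position error constant K_pos = C(0)·G_p(0) = 38.1·0.1182 = 4.504.
Steady-state error to a unit step: e_ss = 1/(1+K_pos) = 1/5.504 = 0.182.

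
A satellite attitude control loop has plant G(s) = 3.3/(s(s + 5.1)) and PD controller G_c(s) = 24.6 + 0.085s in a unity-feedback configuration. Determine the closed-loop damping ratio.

Forward path: (24.6 + 0.085s)·3.3/(s(s+5.1)). The closed-loop characteristic equation is s² + (5.1 + 3.3·0.085)s + 3.3·24.6 = 0.
That is s² + 5.38s + 81.18 = 0, so ω_n = 9.01 rad/s and ζ = 5.38/(2·9.01) = 0.2986.

ζ = 0.299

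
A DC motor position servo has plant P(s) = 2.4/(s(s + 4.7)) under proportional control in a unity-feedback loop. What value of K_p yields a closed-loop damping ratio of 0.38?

K_p = 15.9

Closed-loop characteristic equation: s² + 4.7s + K_p·2.4 = 0.
So ω_n = √(2.4K_p) and 2ζω_n = 4.7, giving ζ = 4.7/(2√(2.4K_p)).
Setting ζ = 0.38: √(2.4K_p) = 4.7/(2·0.38) = 6.184, so K_p = 38.24/2.4 = 15.9.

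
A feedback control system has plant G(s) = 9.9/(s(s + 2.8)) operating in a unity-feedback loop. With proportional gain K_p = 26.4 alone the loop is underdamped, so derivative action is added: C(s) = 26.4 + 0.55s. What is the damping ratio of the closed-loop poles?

ζ = 0.255

Forward path: (26.4 + 0.55s)·9.9/(s(s+2.8)). The closed-loop characteristic equation is s² + (2.8 + 9.9·0.55)s + 9.9·26.4 = 0.
That is s² + 8.245s + 261.4 = 0, so ω_n = 16.17 rad/s and ζ = 8.245/(2·16.17) = 0.255.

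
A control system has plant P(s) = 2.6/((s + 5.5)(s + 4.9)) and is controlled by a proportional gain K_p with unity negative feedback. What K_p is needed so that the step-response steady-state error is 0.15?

The loop is type 0, so e_ss(step) = 1/(1 + K_pos) with K_pos = K_p·P(0).
P(0) = 0.09647. Require 1/(1 + K_p·0.09647) = 0.15, so 1 + 0.09647·K_p = 6.667.
K_p = (6.667 − 1)/0.09647 = 58.7.

K_p = 58.7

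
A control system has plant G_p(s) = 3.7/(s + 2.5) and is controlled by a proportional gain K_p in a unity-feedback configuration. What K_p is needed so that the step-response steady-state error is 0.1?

For a type-0 loop with proportional control, e_ss = 1/(1 + K_p·G_p(0)).
G_p(0) = 1.48. Require 1/(1 + K_p·1.48) = 0.1, so 1 + 1.48·K_p = 10.
K_p = (10 − 1)/1.48 = 6.08.

K_p = 6.08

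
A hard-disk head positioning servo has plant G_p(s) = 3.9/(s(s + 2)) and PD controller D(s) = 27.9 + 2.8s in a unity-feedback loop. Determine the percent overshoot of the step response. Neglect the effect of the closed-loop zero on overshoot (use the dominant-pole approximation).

Forward path: (27.9 + 2.8s)·3.9/(s(s+2)). The closed-loop characteristic equation is s² + (2 + 3.9·2.8)s + 3.9·27.9 = 0.
That is s² + 12.92s + 108.8 = 0, so ω_n = 10.43 rad/s and ζ = 12.92/(2·10.43) = 0.6193.
%OS = 100·exp(−πζ/√(1−ζ²)) = 8.39%.

8.39%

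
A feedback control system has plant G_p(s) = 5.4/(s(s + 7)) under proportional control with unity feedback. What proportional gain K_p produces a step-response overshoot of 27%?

From %OS = 100·exp(−πζ/√(1−ζ²)) = 27%, ζ = −ln(0.27)/√(π²+ln²(0.27)) = 0.3847.
Characteristic equation s² + 7s + 5.4K_p = 0 gives ζ = 7/(2√(5.4K_p)).
Setting ζ = 0.3847: √(5.4K_p) = 7/(2·0.3847) = 9.098, so K_p = 82.77/5.4 = 15.3.

K_p = 15.3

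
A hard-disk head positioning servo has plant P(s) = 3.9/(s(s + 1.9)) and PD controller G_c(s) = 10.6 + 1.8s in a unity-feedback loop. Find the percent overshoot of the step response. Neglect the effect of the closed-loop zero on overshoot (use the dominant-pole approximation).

Forward path: (10.6 + 1.8s)·3.9/(s(s+1.9)). The closed-loop characteristic equation is s² + (1.9 + 3.9·1.8)s + 3.9·10.6 = 0.
That is s² + 8.92s + 41.34 = 0, so ω_n = 6.43 rad/s and ζ = 8.92/(2·6.43) = 0.6937.
%OS = 100·exp(−πζ/√(1−ζ²)) = 4.85%.

4.85%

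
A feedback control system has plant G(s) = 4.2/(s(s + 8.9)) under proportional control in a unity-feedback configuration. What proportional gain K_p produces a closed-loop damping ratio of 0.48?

Closed-loop characteristic equation: s² + 8.9s + K_p·4.2 = 0.
So ω_n = √(4.2K_p) and 2ζω_n = 8.9, giving ζ = 8.9/(2√(4.2K_p)).
Setting ζ = 0.48: √(4.2K_p) = 8.9/(2·0.48) = 9.271, so K_p = 85.95/4.2 = 20.5.

K_p = 20.5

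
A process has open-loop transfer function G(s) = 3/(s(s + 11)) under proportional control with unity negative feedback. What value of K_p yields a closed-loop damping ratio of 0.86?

K_p = 13.6

Closed-loop characteristic equation: s² + 11s + K_p·3 = 0.
So ω_n = √(3K_p) and 2ζω_n = 11, giving ζ = 11/(2√(3K_p)).
Setting ζ = 0.86: √(3K_p) = 11/(2·0.86) = 6.395, so K_p = 40.9/3 = 13.6.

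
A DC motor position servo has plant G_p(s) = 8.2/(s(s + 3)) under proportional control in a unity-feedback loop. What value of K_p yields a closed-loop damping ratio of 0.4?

K_p = 1.71

Closed-loop characteristic equation: s² + 3s + K_p·8.2 = 0.
So ω_n = √(8.2K_p) and 2ζω_n = 3, giving ζ = 3/(2√(8.2K_p)).
Setting ζ = 0.4: √(8.2K_p) = 3/(2·0.4) = 3.75, so K_p = 14.06/8.2 = 1.71.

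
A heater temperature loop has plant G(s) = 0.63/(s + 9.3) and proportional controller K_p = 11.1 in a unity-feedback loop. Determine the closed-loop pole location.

s = -16.29

Closed-loop transfer function: T(s) = K_p·G(s)/(1 + K_p·G(s)) = 6.993/(s + 9.3 + 6.993) = 6.993/(s + 16.29).
The closed-loop pole is at s = −16.29.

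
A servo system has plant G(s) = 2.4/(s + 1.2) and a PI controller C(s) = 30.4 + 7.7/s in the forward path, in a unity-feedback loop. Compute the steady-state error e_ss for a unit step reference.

The open loop C(s)G(s) has a pole at the origin (type 1), so the static position error constant is infinite and e_ss = 1/(1+∞) = 0.

0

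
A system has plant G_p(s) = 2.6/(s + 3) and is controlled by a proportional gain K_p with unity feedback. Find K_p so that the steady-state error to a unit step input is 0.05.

For a type-0 loop with proportional control, e_ss = 1/(1 + K_p·G_p(0)).
G_p(0) = 0.8667. Require 1/(1 + K_p·0.8667) = 0.05, so 1 + 0.8667·K_p = 20.
K_p = (20 − 1)/0.8667 = 21.9.

K_p = 21.9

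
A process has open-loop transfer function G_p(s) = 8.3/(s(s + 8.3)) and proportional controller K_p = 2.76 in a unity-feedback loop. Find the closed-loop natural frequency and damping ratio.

1 + K_p·G_p(s) = 0 gives s² + 8.3s + 22.91 = 0.
Matching s² + 2ζω_n s + ω_n²: ω_n = √22.91 = 4.786 rad/s and 2ζω_n = 8.3, so ζ = 8.3/(2·4.786) = 0.867.

ω_n = 4.79 rad/s, ζ = 0.867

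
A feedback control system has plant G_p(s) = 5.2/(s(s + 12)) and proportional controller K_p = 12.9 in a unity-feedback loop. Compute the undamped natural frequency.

ω_n = 8.19 rad/s

With unity feedback the closed-loop characteristic equation is s² + 12s + 12.9·5.2 = s² + 12s + 67.08 = 0.
Matching s² + 2ζω_n s + ω_n²: ω_n = √67.08 = 8.19 rad/s and 2ζω_n = 12, so ζ = 12/(2·8.19) = 0.733.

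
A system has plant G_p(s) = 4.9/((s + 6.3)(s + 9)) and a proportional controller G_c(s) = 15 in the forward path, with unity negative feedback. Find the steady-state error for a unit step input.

The loop is type 0. Static position error constant K_pos = G_c(0)·G_p(0) = 15·0.08642 = 1.296.
Steady-state error to a unit step: e_ss = 1/(1+K_pos) = 1/2.296 = 0.435.

0.435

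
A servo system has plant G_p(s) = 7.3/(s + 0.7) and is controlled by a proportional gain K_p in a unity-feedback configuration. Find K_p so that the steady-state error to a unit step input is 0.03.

K_p = 3.1

For a type-0 loop with proportional control, e_ss = 1/(1 + K_p·G_p(0)).
G_p(0) = 10.43. Require 1/(1 + K_p·10.43) = 0.03, so 1 + 10.43·K_p = 33.33.
K_p = (33.33 − 1)/10.43 = 3.1.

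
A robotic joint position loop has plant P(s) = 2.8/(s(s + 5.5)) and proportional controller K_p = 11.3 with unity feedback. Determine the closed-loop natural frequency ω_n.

ω_n = 5.62 rad/s

With unity feedback the closed-loop characteristic equation is s² + 5.5s + 11.3·2.8 = s² + 5.5s + 31.64 = 0.
Matching s² + 2ζω_n s + ω_n²: ω_n = √31.64 = 5.625 rad/s and 2ζω_n = 5.5, so ζ = 5.5/(2·5.625) = 0.489.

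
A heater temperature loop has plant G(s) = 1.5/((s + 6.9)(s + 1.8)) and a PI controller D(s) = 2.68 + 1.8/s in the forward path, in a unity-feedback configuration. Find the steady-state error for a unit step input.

0

The open loop D(s)G(s) has a pole at the origin (type 1), so the static position error constant is infinite and e_ss = 1/(1+∞) = 0.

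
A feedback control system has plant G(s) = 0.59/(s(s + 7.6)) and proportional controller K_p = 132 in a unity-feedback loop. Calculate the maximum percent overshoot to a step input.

Closed-loop characteristic equation: s² + 7.6s + 77.88 = 0, so ω_n = 8.825 rad/s and ζ = 7.6/(2·8.825) = 0.4306.
%OS = 100·exp(−πζ/√(1−ζ²)) = 100·exp(−π·0.4306/√0.8146) = 22.3%.

22.3%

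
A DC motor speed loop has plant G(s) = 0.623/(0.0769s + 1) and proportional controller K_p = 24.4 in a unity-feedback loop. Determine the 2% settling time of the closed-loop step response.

T_s ≈ 0.019 s

Closed loop: T(s) = K_p·G/(1+K_p·G) = 15.2/(0.0769s + 1 + 15.2), with pole at s = −(1 + 15.2)/0.0769 = −210.7.
τ = 1/210.7 = 0.004747 s, so 2% settling time ≈ 4τ = 0.019 s.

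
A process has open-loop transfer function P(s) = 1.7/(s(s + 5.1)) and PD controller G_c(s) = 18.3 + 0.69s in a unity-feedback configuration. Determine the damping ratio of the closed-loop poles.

Forward path: (18.3 + 0.69s)·1.7/(s(s+5.1)). The closed-loop characteristic equation is s² + (5.1 + 1.7·0.69)s + 1.7·18.3 = 0.
That is s² + 6.273s + 31.11 = 0, so ω_n = 5.578 rad/s and ζ = 6.273/(2·5.578) = 0.5623.

ζ = 0.562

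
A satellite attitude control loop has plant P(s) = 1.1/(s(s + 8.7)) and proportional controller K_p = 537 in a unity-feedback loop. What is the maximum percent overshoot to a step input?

56.5%

From 1 + K_pP(s) = 0: s² + 8.7s + 590.7 = 0 ⇒ ω_n = 24.3, ζ = 0.179.
%OS = 100·exp(−πζ/√(1−ζ²)) = 100·exp(−π·0.179/√0.968) = 56.5%.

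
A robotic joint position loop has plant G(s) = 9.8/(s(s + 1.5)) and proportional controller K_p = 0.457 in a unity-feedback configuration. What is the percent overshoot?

Closed-loop characteristic equation: s² + 1.5s + 4.479 = 0, so ω_n = 2.116 rad/s and ζ = 1.5/(2·2.116) = 0.3544.
%OS = 100·exp(−πζ/√(1−ζ²)) = 100·exp(−π·0.3544/√0.8744) = 30.4%.

30.4%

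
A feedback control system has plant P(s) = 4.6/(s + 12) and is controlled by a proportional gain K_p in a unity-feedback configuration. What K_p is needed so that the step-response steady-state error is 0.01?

K_p = 258

The loop is type 0, so e_ss(step) = 1/(1 + K_pos) with K_pos = K_p·P(0).
P(0) = 0.3833. Require 1/(1 + K_p·0.3833) = 0.01, so 1 + 0.3833·K_p = 100.
K_p = (100 − 1)/0.3833 = 258.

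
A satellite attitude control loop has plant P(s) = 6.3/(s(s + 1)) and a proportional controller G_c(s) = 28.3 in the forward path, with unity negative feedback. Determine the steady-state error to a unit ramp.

0.00561

The loop has one pole at the origin (type 1). Velocity error constant K_v = lim_{s→0} s·G_c(s)P(s) = 28.3·6.3/1 = 178.3.
Steady-state error to a unit ramp: e_ss = 1/K_v = 0.00561.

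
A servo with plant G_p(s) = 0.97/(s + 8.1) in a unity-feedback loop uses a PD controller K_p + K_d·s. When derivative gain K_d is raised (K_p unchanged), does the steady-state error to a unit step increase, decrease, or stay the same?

At s = 0 the derivative term contributes nothing: C(0) = K_p regardless of K_d, so K_pos = K_p·G_p(0) and e_ss are unchanged.

unchanged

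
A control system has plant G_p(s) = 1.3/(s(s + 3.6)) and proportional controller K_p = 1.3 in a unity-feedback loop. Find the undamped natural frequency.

ω_n = 1.3 rad/s

With unity feedback the closed-loop characteristic equation is s² + 3.6s + 1.3·1.3 = s² + 3.6s + 1.69 = 0.
Matching s² + 2ζω_n s + ω_n²: ω_n = √1.69 = 1.3 rad/s and 2ζω_n = 3.6, so ζ = 3.6/(2·1.3) = 1.38.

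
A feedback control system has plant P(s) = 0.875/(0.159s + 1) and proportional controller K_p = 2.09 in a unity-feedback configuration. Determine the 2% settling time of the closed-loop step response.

T_s ≈ 0.225 s

Closed loop: T(s) = K_p·P/(1+K_p·P) = 1.829/(0.159s + 1 + 1.829), with pole at s = −(1 + 1.829)/0.159 = −17.79.
τ = 1/17.79 = 0.05621 s, so 2% settling time ≈ 4τ = 0.225 s.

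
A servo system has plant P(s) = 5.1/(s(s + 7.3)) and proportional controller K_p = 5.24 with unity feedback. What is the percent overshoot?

4.36%

From 1 + K_pP(s) = 0: s² + 7.3s + 26.72 = 0 ⇒ ω_n = 5.17, ζ = 0.7061.
%OS = 100·exp(−πζ/√(1−ζ²)) = 100·exp(−π·0.7061/√0.5015) = 4.36%.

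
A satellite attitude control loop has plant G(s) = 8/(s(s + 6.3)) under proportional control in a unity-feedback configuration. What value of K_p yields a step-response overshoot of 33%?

From %OS = 100·exp(−πζ/√(1−ζ²)) = 33%, ζ = −ln(0.33)/√(π²+ln²(0.33)) = 0.3328.
Characteristic equation s² + 6.3s + 8K_p = 0 gives ζ = 6.3/(2√(8K_p)).
Setting ζ = 0.3328: √(8K_p) = 6.3/(2·0.3328) = 9.466, so K_p = 89.6/8 = 11.2.

K_p = 11.2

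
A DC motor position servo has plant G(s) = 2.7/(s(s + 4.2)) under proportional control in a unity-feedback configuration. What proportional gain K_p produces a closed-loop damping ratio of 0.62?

Closed-loop characteristic equation: s² + 4.2s + K_p·2.7 = 0.
So ω_n = √(2.7K_p) and 2ζω_n = 4.2, giving ζ = 4.2/(2√(2.7K_p)).
Setting ζ = 0.62: √(2.7K_p) = 4.2/(2·0.62) = 3.387, so K_p = 11.47/2.7 = 4.25.

K_p = 4.25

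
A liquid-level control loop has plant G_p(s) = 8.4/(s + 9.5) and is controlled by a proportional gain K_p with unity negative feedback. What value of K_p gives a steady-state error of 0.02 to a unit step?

K_p = 55.4

The loop is type 0, so e_ss(step) = 1/(1 + K_pos) with K_pos = K_p·G_p(0).
G_p(0) = 0.8842. Require 1/(1 + K_p·0.8842) = 0.02, so 1 + 0.8842·K_p = 50.
K_p = (50 − 1)/0.8842 = 55.4.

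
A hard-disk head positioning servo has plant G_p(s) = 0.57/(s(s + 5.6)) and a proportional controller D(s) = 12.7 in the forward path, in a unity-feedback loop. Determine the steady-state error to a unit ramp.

0.774

The loop has one pole at the origin (type 1). Velocity error constant K_v = lim_{s→0} s·D(s)G_p(s) = 12.7·0.57/5.6 = 1.293.
Steady-state error to a unit ramp: e_ss = 1/K_v = 0.774.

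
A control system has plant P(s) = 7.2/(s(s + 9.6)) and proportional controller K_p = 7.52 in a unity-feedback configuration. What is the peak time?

T_p = 0.563 s

From 1 + K_pP(s) = 0: s² + 9.6s + 54.14 = 0 ⇒ ω_n = 7.358, ζ = 0.6523.
Damped frequency ω_d = ω_n√(1−ζ²) = 5.577 rad/s, so peak time T_p = π/ω_d = 0.563 s.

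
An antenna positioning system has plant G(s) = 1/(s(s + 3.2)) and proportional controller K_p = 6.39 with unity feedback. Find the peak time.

From 1 + K_pG(s) = 0: s² + 3.2s + 6.39 = 0 ⇒ ω_n = 2.528, ζ = 0.633.
Damped frequency ω_d = ω_n√(1−ζ²) = 1.957 rad/s, so peak time T_p = π/ω_d = 1.61 s.

T_p = 1.61 s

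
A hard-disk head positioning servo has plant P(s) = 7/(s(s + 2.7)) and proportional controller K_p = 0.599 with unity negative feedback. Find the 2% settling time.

Closed-loop characteristic equation: s² + 2.7s + 4.193 = 0, so ω_n = 2.048 rad/s and ζ = 2.7/(2·2.048) = 0.6593.
2% settling time T_s ≈ 4/(ζω_n) = 4/1.35 = 2.96 s.

T_s ≈ 2.96 s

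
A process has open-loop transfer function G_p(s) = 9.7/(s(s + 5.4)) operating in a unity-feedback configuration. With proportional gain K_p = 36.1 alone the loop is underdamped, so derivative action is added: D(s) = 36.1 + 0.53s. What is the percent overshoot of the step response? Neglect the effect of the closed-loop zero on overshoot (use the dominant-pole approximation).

39.8%

Forward path: (36.1 + 0.53s)·9.7/(s(s+5.4)). The closed-loop characteristic equation is s² + (5.4 + 9.7·0.53)s + 9.7·36.1 = 0.
That is s² + 10.54s + 350.2 = 0, so ω_n = 18.71 rad/s and ζ = 10.54/(2·18.71) = 0.2817.
%OS = 100·exp(−πζ/√(1−ζ²)) = 39.8%.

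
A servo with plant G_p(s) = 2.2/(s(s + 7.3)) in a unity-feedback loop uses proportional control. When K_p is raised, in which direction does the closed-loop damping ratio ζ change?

decrease

ζ = 7.3/(2√(2.2K_p)); increasing K_p raises the denominator, so ζ falls.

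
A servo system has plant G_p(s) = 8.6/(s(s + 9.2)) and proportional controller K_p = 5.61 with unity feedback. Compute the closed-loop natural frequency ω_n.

ω_n = 6.95 rad/s

The closed-loop denominator is s(s+9.2) + 5.61·8.6 = s² + 9.2s + 48.25.
So ω_n² = 48.25 ⇒ ω_n = 6.946 rad/s, and ζ = 9.2/(2ω_n) = 0.662.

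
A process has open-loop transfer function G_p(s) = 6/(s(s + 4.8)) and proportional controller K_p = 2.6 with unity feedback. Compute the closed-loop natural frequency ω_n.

With unity feedback the closed-loop characteristic equation is s² + 4.8s + 2.6·6 = s² + 4.8s + 15.6 = 0.
So ω_n² = 15.6 ⇒ ω_n = 3.95 rad/s, and ζ = 4.8/(2ω_n) = 0.608.

ω_n = 3.95 rad/s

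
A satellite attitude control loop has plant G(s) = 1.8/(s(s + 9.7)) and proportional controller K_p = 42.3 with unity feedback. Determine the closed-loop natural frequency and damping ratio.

ω_n = 8.73 rad/s, ζ = 0.556

With unity feedback the closed-loop characteristic equation is s² + 9.7s + 42.3·1.8 = s² + 9.7s + 76.14 = 0.
So ω_n² = 76.14 ⇒ ω_n = 8.726 rad/s, and ζ = 9.7/(2ω_n) = 0.556.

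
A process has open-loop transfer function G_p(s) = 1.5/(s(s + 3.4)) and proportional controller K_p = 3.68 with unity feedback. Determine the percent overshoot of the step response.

Closed-loop characteristic equation: s² + 3.4s + 5.52 = 0, so ω_n = 2.349 rad/s and ζ = 3.4/(2·2.349) = 0.7236.
%OS = 100·exp(−πζ/√(1−ζ²)) = 100·exp(−π·0.7236/√0.4764) = 3.71%.

3.71%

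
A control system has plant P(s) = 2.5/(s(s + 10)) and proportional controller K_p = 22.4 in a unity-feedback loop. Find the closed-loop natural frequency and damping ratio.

With unity feedback the closed-loop characteristic equation is s² + 10s + 22.4·2.5 = s² + 10s + 56 = 0.
So ω_n² = 56 ⇒ ω_n = 7.483 rad/s, and ζ = 10/(2ω_n) = 0.668.

ω_n = 7.48 rad/s, ζ = 0.668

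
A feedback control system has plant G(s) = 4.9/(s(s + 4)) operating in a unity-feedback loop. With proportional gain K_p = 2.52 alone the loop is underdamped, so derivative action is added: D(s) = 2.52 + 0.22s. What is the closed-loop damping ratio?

ζ = 0.723

Forward path: (2.52 + 0.22s)·4.9/(s(s+4)). The closed-loop characteristic equation is s² + (4 + 4.9·0.22)s + 4.9·2.52 = 0.
That is s² + 5.078s + 12.35 = 0, so ω_n = 3.514 rad/s and ζ = 5.078/(2·3.514) = 0.7225.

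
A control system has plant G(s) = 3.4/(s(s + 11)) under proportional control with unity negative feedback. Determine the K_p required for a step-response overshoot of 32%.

K_p = 76.5

From %OS = 100·exp(−πζ/√(1−ζ²)) = 32%, ζ = −ln(0.32)/√(π²+ln²(0.32)) = 0.341.
Characteristic equation s² + 11s + 3.4K_p = 0 gives ζ = 11/(2√(3.4K_p)).
Setting ζ = 0.341: √(3.4K_p) = 11/(2·0.341) = 16.13, so K_p = 260.2/3.4 = 76.5.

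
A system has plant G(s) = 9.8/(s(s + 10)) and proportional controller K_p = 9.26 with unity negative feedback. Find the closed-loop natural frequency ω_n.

The closed-loop denominator is s(s+10) + 9.26·9.8 = s² + 10s + 90.75.
Matching s² + 2ζω_n s + ω_n²: ω_n = √90.75 = 9.526 rad/s and 2ζω_n = 10, so ζ = 10/(2·9.526) = 0.525.

ω_n = 9.53 rad/s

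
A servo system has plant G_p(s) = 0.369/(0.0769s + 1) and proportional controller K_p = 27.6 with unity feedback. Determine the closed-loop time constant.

τ = 0.00688 s

Closed loop: T(s) = K_p·G_p/(1+K_p·G_p) = 10.18/(0.0769s + 1 + 10.18), with pole at s = −(1 + 10.18)/0.0769 = −145.4.
Closed-loop time constant τ = 1/145.4 = 0.00688 s.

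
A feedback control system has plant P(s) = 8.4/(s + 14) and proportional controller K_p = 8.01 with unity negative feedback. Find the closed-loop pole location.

Closed-loop transfer function: T(s) = K_p·P(s)/(1 + K_p·P(s)) = 67.28/(s + 14 + 67.28) = 67.28/(s + 81.28).
The closed-loop pole is at s = −81.28.

s = -81.28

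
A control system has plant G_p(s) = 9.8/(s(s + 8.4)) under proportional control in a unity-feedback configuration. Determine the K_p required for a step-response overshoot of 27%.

K_p = 12.2

From %OS = 100·exp(−πζ/√(1−ζ²)) = 27%, ζ = −ln(0.27)/√(π²+ln²(0.27)) = 0.3847.
Characteristic equation s² + 8.4s + 9.8K_p = 0 gives ζ = 8.4/(2√(9.8K_p)).
Setting ζ = 0.3847: √(9.8K_p) = 8.4/(2·0.3847) = 10.92, so K_p = 119.2/9.8 = 12.2.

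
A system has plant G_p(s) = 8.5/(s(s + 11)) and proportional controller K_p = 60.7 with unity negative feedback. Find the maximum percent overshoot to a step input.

Closed-loop characteristic equation: s² + 11s + 516 = 0, so ω_n = 22.71 rad/s and ζ = 11/(2·22.71) = 0.2421.
%OS = 100·exp(−πζ/√(1−ζ²)) = 100·exp(−π·0.2421/√0.9414) = 45.7%.

45.7%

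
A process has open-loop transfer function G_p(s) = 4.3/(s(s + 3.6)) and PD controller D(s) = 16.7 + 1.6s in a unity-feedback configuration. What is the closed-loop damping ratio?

Forward path: (16.7 + 1.6s)·4.3/(s(s+3.6)). The closed-loop characteristic equation is s² + (3.6 + 4.3·1.6)s + 4.3·16.7 = 0.
That is s² + 10.48s + 71.81 = 0, so ω_n = 8.474 rad/s and ζ = 10.48/(2·8.474) = 0.6184.

ζ = 0.618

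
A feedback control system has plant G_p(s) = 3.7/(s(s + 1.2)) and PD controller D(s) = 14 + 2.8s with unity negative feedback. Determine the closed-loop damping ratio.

Forward path: (14 + 2.8s)·3.7/(s(s+1.2)). The closed-loop characteristic equation is s² + (1.2 + 3.7·2.8)s + 3.7·14 = 0.
That is s² + 11.56s + 51.8 = 0, so ω_n = 7.197 rad/s and ζ = 11.56/(2·7.197) = 0.8031.

ζ = 0.803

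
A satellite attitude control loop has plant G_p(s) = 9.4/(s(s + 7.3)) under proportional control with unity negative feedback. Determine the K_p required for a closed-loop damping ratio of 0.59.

Closed-loop characteristic equation: s² + 7.3s + K_p·9.4 = 0.
So ω_n = √(9.4K_p) and 2ζω_n = 7.3, giving ζ = 7.3/(2√(9.4K_p)).
Setting ζ = 0.59: √(9.4K_p) = 7.3/(2·0.59) = 6.186, so K_p = 38.27/9.4 = 4.07.

K_p = 4.07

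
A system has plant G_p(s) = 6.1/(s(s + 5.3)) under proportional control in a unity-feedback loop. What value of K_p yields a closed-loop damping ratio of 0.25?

Closed-loop characteristic equation: s² + 5.3s + K_p·6.1 = 0.
So ω_n = √(6.1K_p) and 2ζω_n = 5.3, giving ζ = 5.3/(2√(6.1K_p)).
Setting ζ = 0.25: √(6.1K_p) = 5.3/(2·0.25) = 10.6, so K_p = 112.4/6.1 = 18.4.

K_p = 18.4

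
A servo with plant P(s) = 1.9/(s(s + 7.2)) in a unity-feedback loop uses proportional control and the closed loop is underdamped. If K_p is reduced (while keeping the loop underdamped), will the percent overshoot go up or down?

decrease

ζ = 7.2/(2√(1.9K_p)) rises as K_p falls; higher damping means less overshoot.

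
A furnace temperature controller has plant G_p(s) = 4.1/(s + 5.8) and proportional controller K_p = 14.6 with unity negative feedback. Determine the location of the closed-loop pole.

Closed-loop transfer function: T(s) = K_p·G_p(s)/(1 + K_p·G_p(s)) = 59.86/(s + 5.8 + 59.86) = 59.86/(s + 65.66).
The closed-loop pole is at s = −65.66.

s = -65.66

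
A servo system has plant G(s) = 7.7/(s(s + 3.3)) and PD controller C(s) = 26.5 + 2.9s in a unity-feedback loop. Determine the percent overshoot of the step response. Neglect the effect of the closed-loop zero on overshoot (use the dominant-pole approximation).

0.17%

Forward path: (26.5 + 2.9s)·7.7/(s(s+3.3)). The closed-loop characteristic equation is s² + (3.3 + 7.7·2.9)s + 7.7·26.5 = 0.
That is s² + 25.63s + 204.1 = 0, so ω_n = 14.28 rad/s and ζ = 25.63/(2·14.28) = 0.8971.
%OS = 100·exp(−πζ/√(1−ζ²)) = 0.17%.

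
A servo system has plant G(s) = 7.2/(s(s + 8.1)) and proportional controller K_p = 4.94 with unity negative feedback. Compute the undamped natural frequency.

The closed-loop denominator is s(s+8.1) + 4.94·7.2 = s² + 8.1s + 35.57.
Matching s² + 2ζω_n s + ω_n²: ω_n = √35.57 = 5.964 rad/s and 2ζω_n = 8.1, so ζ = 8.1/(2·5.964) = 0.679.

ω_n = 5.96 rad/s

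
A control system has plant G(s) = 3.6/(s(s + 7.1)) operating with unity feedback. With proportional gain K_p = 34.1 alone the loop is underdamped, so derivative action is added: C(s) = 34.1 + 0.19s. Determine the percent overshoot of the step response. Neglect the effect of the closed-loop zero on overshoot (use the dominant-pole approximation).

30.8%

Forward path: (34.1 + 0.19s)·3.6/(s(s+7.1)). The closed-loop characteristic equation is s² + (7.1 + 3.6·0.19)s + 3.6·34.1 = 0.
That is s² + 7.784s + 122.8 = 0, so ω_n = 11.08 rad/s and ζ = 7.784/(2·11.08) = 0.3513.
%OS = 100·exp(−πζ/√(1−ζ²)) = 30.8%.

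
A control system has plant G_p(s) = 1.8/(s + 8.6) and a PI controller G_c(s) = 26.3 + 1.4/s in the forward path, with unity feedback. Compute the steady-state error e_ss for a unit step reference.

The open loop G_c(s)G_p(s) has a pole at the origin (type 1), so the static position error constant is infinite and e_ss = 1/(1+∞) = 0.

0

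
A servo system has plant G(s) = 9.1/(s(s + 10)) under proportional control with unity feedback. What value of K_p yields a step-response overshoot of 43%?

K_p = 40.8

From %OS = 100·exp(−πζ/√(1−ζ²)) = 43%, ζ = −ln(0.43)/√(π²+ln²(0.43)) = 0.2594.
Characteristic equation s² + 10s + 9.1K_p = 0 gives ζ = 10/(2√(9.1K_p)).
Setting ζ = 0.2594: √(9.1K_p) = 10/(2·0.2594) = 19.27, so K_p = 371.4/9.1 = 40.8.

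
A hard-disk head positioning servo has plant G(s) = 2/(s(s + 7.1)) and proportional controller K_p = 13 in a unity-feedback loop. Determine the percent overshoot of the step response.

Closed-loop characteristic equation: s² + 7.1s + 26 = 0, so ω_n = 5.099 rad/s and ζ = 7.1/(2·5.099) = 0.6962.
%OS = 100·exp(−πζ/√(1−ζ²)) = 100·exp(−π·0.6962/√0.5153) = 4.75%.

4.75%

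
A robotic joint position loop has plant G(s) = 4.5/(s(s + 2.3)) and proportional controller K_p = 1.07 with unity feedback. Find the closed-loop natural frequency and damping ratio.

ω_n = 2.19 rad/s, ζ = 0.524

1 + K_p·G(s) = 0 gives s² + 2.3s + 4.815 = 0.
Matching s² + 2ζω_n s + ω_n²: ω_n = √4.815 = 2.194 rad/s and 2ζω_n = 2.3, so ζ = 2.3/(2·2.194) = 0.524.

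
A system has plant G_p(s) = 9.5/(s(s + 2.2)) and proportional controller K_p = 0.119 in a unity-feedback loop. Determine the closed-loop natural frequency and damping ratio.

ω_n = 1.06 rad/s, ζ = 1.03

The closed-loop denominator is s(s+2.2) + 0.119·9.5 = s² + 2.2s + 1.131.
Matching s² + 2ζω_n s + ω_n²: ω_n = √1.131 = 1.063 rad/s and 2ζω_n = 2.2, so ζ = 2.2/(2·1.063) = 1.03.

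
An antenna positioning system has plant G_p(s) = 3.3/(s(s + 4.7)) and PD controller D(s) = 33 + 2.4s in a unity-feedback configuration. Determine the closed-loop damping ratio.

ζ = 0.605

Forward path: (33 + 2.4s)·3.3/(s(s+4.7)). The closed-loop characteristic equation is s² + (4.7 + 3.3·2.4)s + 3.3·33 = 0.
That is s² + 12.62s + 108.9 = 0, so ω_n = 10.44 rad/s and ζ = 12.62/(2·10.44) = 0.6047.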